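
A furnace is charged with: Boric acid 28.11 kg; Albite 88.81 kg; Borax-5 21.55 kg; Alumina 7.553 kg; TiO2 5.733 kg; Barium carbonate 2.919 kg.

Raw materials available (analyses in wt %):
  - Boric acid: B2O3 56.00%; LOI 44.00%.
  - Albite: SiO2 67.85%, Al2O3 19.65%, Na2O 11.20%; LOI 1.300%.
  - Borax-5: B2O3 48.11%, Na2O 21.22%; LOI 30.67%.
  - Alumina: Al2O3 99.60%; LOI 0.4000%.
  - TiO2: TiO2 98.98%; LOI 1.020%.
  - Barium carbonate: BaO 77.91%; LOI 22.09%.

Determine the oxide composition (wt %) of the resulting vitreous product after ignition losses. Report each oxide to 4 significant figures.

In-progress results are displayed, with 4-significant-digit rounding, at each printed step. The working math runs at full float precision at each step. Exactly one rounding goes into each reported figure. Derived quantities are carried from the weighed amounts on 133.8 kg of glass in exact precision (yield, the totals, ignition loss, the six compositions, glass mass), exactly as shown in either problem or answer.
Delivered oxide masses:
  SiO2: 88.81·0.6785 = 60.26 kg
  B2O3: 28.11·0.5600 + 21.55·0.4811 = 26.11 kg
  TiO2: 5.733·0.9898 = 5.675 kg
  Al2O3: 88.81·0.1965 + 7.553·0.9960 = 24.97 kg
  BaO: 2.919·0.7791 = 2.274 kg
  Na2O: 88.81·0.1120 + 21.55·0.2122 = 14.52 kg
LOI: 28.11·0.4400 + 88.81·0.01300 + 21.55·0.3067 + 7.553·0.004000 + 5.733·0.01020 + 2.919·0.2209 = 20.87 kg
Net of LOI, the glass mass = 154.7 − 20.87 = 133.8 kg (equal to the oxide-mass sum)
each oxide over glass, ×100, is wt %

Glass mass = 133.8 kg (batch 154.7 − LOI 20.87).
Composition: SiO2 45.03%, B2O3 19.51%, TiO2 4.241%, Al2O3 18.66%, BaO 1.700%, Na2O 10.85%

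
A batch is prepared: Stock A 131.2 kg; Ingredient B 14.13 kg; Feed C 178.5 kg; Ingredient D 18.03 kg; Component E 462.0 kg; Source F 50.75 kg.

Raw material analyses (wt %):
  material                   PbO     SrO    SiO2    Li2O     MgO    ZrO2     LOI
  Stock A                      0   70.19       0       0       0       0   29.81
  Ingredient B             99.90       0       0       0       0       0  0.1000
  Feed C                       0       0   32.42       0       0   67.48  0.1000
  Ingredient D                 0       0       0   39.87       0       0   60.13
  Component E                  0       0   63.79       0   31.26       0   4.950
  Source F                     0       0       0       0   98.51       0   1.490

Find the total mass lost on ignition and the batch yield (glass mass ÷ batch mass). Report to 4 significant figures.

LOI loss = 73.77 kg; glass = 780.8 kg; yield = 91.37%

Values along the way appear rounded to four significant figures as written; the working math keeps exact precision at all times; each reported number takes a single rounding; all derived quantities, which include totals, ignition loss, the yield, net glass mass, six oxide percentages, are re-derived at full float precision, as written in the problem or the answer, starting from the weights on 780.8 kg of glass.
LOI of each material in turn:
  Stock A: 131.2 × 0.2981 = 39.11 kg
  Ingredient B: 14.13 × 0.001000 = 0.01413 kg
  Feed C: 178.5 × 0.001000 = 0.1785 kg
  Ingredient D: 18.03 × 0.6013 = 10.84 kg
  Component E: 462.0 × 0.04950 = 22.87 kg
  Source F: 50.75 × 0.01490 = 0.7562 kg
Total LOI = 73.77 kg
Glass = batch − LOI = 854.6 − 73.77 = 780.8 kg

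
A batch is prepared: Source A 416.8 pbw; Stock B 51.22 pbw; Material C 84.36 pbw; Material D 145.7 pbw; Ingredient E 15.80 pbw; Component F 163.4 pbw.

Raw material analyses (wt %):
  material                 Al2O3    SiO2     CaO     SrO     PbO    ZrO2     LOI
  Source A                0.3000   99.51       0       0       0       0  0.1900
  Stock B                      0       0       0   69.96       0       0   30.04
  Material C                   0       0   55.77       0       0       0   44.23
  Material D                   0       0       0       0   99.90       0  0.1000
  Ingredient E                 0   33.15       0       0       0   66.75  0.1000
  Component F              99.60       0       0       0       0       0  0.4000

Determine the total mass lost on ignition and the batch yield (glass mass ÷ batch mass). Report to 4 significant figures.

All internal work maintains full float precision in every operation; in-progress results are shown rounded off to 4 significant figures between the steps; every reported value takes just one rounding — the derived quantities, including net glass mass, yield, ignition loss, the six compositions, the totals, are computed using the weight values at 823.0 pbw of glass at full precision, exactly as shown in the question or the answer.
Material-by-material LOI:
  Source A: 416.8 × 0.001900 = 0.7919 pbw
  Stock B: 51.22 × 0.3004 = 15.39 pbw
  Material C: 84.36 × 0.4423 = 37.31 pbw
  Material D: 145.7 × 0.001000 = 0.1457 pbw
  Ingredient E: 15.80 × 0.001000 = 0.01580 pbw
  Component F: 163.4 × 0.004000 = 0.6536 pbw
Total LOI = 54.31 pbw
Glass = batch − LOI = 877.3 − 54.31 = 823.0 pbw

LOI loss = 54.31 pbw; glass = 823.0 pbw; yield = 93.81%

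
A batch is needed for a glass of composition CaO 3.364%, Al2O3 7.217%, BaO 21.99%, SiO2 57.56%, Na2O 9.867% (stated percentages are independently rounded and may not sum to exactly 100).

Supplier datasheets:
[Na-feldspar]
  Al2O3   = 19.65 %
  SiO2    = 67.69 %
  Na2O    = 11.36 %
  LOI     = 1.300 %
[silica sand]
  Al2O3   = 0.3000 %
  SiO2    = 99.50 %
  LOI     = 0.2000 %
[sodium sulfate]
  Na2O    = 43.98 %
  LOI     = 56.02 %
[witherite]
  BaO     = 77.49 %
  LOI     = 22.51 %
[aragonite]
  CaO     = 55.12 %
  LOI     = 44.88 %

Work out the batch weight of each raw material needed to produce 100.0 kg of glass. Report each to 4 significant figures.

Every computation maintains exact precision in every operation; intermediates are displayed rounded off to 4 significant figures in the working; every reported result is rounded a single time — all derived quantities are computed at full precision (net glass mass, ignition loss, totals, yield, five oxide percentages) starting from the weights per 100.0 kg of glass, as written in the problem or the answer.
Oxide mass targets, per 100.0 kg glass:
  CaO: 3.364% × 100.0 = 3.364 kg
  Al2O3: 7.217% × 100.0 = 7.217 kg
  BaO: 21.99% × 100.0 = 21.99 kg
  SiO2: 57.56% × 100.0 = 57.56 kg
  Na2O: 9.867% × 100.0 = 9.867 kg
Oxide-by-oxide audit using the reported weights, at the basis given (summed amounts equal target values given rounding of the digits):
  CaO: 6.103·0.5512 = 3.364 kg (target 3.364 kg)
  Al2O3: 36.22·0.1965 + 33.21·0.003000 = 7.217 kg (target 7.217 kg)
  BaO: 28.38·0.7749 = 21.99 kg (target 21.99 kg)
  SiO2: 36.22·0.6769 + 33.21·0.9950 = 57.56 kg (target 57.56 kg)
  Na2O: 36.22·0.1136 + 13.08·0.4398 = 9.867 kg (target 9.867 kg)
Glass-mass sanity pass: total charge less LOI = 100.0 kg (oxide target masses add up to 100.0 kg; versus the stated basis of 100.0 kg — gaps are rounding artifacts).
Batch grand total — Σ batch = 117.0 kg; Σ batch·LOI gives LOI loss = 16.99 kg; as yield: glass ÷ batch → 85.48%.

Batch per 100.0 kg glass:
  Na-feldspar: 36.22 kg
  silica sand: 33.21 kg
  sodium sulfate: 13.08 kg
  witherite: 28.38 kg
  aragonite: 6.103 kg
Total batch = 117.0 kg; LOI loss = 16.99 kg; yield = 85.48%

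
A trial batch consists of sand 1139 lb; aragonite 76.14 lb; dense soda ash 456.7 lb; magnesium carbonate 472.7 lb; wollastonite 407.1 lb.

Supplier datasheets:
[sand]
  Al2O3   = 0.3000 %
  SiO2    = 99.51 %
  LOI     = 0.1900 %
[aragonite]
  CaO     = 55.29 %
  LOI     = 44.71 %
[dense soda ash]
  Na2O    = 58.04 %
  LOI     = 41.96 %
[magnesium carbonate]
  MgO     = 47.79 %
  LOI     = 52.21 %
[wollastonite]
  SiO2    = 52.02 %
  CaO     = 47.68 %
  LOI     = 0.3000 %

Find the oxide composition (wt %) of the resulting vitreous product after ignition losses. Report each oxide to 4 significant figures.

Glass mass = 2076 lb (batch 2552 − LOI 475.9).
Composition: Na2O 12.77%, Al2O3 0.1646%, SiO2 64.80%, MgO 10.88%, CaO 11.38%

The working math maintains full float precision throughout. Values along the way are printed, rounded to four significant digits, within the worked lines; exactly one rounding goes into every reported result — all derived quantities (glass mass, the totals, LOI, five oxide percentages, the yield) are recomputed from the weighed amounts on 2076 lb of glass in full float precision, as set out in the question or the answer.
Mass of each oxide from the mix:
  Na2O: 456.7·0.5804 = 265.1 lb
  Al2O3: 1139·0.003000 = 3.417 lb
  SiO2: 1139·0.9951 + 407.1·0.5202 = 1345 lb
  MgO: 472.7·0.4779 = 225.9 lb
  CaO: 76.14·0.5529 + 407.1·0.4768 = 236.2 lb
LOI: 1139·0.001900 + 76.14·0.4471 + 456.7·0.4196 + 472.7·0.5221 + 407.1·0.003000 = 475.9 lb
Resulting glass, batch − LOI: 2552 − 475.9 = 2076 lb (equal to the oxide-mass sum)
wt % = 100 × oxide mass / glass mass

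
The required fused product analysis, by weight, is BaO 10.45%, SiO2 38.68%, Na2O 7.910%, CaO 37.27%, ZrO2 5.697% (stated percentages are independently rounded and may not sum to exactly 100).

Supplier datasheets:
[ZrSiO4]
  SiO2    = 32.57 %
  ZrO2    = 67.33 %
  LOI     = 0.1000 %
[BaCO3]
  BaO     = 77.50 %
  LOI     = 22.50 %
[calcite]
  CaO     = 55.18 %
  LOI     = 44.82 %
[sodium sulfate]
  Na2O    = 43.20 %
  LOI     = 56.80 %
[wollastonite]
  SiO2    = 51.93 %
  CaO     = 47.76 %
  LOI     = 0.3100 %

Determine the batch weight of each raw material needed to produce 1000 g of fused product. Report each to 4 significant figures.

All internal work maintains full precision end to end; values along the way are displayed rounded to four significant digits on the page. Exactly one rounding is applied to every reported value. All derived quantities are recomputed starting from the weights for 1000 g of glass in full float precision (five oxide percentages, glass mass, the totals, yield, LOI) exactly as shown in the question or the answer.
Target masses of each oxide per 1000 g fused product:
  BaO: 10.45% × 1000 = 104.5 g
  SiO2: 38.68% × 1000 = 386.8 g
  Na2O: 7.910% × 1000 = 79.10 g
  CaO: 37.27% × 1000 = 372.7 g
  ZrO2: 5.697% × 1000 = 56.97 g
Oxide-by-oxide audit with the batch weights as given, at the basis given (target by target, the sums agree exact up to rounding of places):
  BaO: 134.8·0.7750 = 104.5 g (target 104.5 g)
  SiO2: 84.61·0.3257 + 691.8·0.5193 = 386.8 g (target 386.8 g)
  Na2O: 183.1·0.4320 = 79.10 g (target 79.10 g)
  CaO: 76.67·0.5518 + 691.8·0.4776 = 372.7 g (target 372.7 g)
  ZrO2: 84.61·0.6733 = 56.97 g (target 56.97 g)
Glass mass check: batch total minus LOI = 1000 g (oxide target masses add up to 1000 g; basis as stated: 1000 g — any gap is answer rounding).
Batch total: Σ batch = 1171 g; Σ batch·LOI gives LOI loss = 170.9 g; yield = glass ÷ total batch = 85.40%.

Batch per 1000 g fused product:
  ZrSiO4: 84.61 g
  BaCO3: 134.8 g
  calcite: 76.67 g
  sodium sulfate: 183.1 g
  wollastonite: 691.8 g
Total batch = 1171 g; LOI loss = 170.9 g; yield = 85.40%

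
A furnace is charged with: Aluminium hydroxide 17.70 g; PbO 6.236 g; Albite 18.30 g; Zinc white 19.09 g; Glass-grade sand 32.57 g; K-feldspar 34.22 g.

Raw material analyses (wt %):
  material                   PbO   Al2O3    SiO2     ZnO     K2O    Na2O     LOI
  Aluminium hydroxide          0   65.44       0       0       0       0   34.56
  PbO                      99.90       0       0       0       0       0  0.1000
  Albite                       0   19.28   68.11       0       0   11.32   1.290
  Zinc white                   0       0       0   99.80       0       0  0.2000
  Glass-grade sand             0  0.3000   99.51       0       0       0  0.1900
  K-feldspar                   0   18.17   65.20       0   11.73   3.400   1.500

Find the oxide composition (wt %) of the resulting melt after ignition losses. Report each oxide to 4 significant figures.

Every computation keeps full precision all the way through; the intermediate values are displayed (rounded to four significant digits) across the worked steps — each reported result receives exactly one rounding. The derived quantities, including totals, glass mass, the yield, the six compositions, LOI, are carried from the weighed amounts on 121.1 g of glass in exact precision, as given in either problem or answer.
Oxide masses out of the charge:
  PbO: 6.236·0.9990 = 6.230 g
  Al2O3: 17.70·0.6544 + 18.30·0.1928 + 32.57·0.003000 + 34.22·0.1817 = 21.43 g
  SiO2: 18.30·0.6811 + 32.57·0.9951 + 34.22·0.6520 = 67.19 g
  ZnO: 19.09·0.9980 = 19.05 g
  K2O: 34.22·0.1173 = 4.014 g
  Na2O: 18.30·0.1132 + 34.22·0.03400 = 3.235 g
LOI: 17.70·0.3456 + 6.236·0.001000 + 18.30·0.01290 + 19.09·0.002000 + 32.57·0.001900 + 34.22·0.01500 = 6.973 g
Glass mass = batch − LOI = 128.1 − 6.973 = 121.1 g (consistent with Σ oxide mass)
percent share: oxide ÷ glass, ×100

Glass mass = 121.1 g (batch 128.1 − LOI 6.973).
Composition: PbO 5.142%, Al2O3 17.69%, SiO2 55.46%, ZnO 15.73%, K2O 3.313%, Na2O 2.670%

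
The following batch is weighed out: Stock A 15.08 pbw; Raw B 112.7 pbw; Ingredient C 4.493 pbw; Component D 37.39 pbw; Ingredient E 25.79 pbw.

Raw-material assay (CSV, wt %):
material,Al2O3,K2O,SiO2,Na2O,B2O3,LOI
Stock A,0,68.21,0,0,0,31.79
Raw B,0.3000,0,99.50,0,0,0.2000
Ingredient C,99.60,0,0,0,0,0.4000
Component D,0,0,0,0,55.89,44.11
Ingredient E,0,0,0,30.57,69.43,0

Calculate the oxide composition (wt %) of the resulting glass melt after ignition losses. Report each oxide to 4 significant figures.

Glass mass = 173.9 pbw (batch 195.5 − LOI 21.53).
Composition: Al2O3 2.767%, K2O 5.914%, SiO2 64.47%, Na2O 4.533%, B2O3 22.31%

All internal work keeps full float precision at each step. Working values are displayed, with 4-significant-digit rounding, as written. A single rounding finalizes each reported figure; the derived quantities are recomputed in full precision (five oxide percentages, LOI, glass mass, the totals, yield) using the weight values at 173.9 pbw of glass, exactly as printed in either problem or answer.
Delivered oxide masses:
  Al2O3: 112.7·0.003000 + 4.493·0.9960 = 4.813 pbw
  K2O: 15.08·0.6821 = 10.29 pbw
  SiO2: 112.7·0.9950 = 112.1 pbw
  Na2O: 25.79·0.3057 = 7.884 pbw
  B2O3: 37.39·0.5589 + 25.79·0.6943 = 38.80 pbw
LOI: 15.08·0.3179 + 112.7·0.002000 + 4.493·0.004000 + 37.39·0.4411 = 21.53 pbw
The glass mass, total less LOI, = 195.5 − 21.53 = 173.9 pbw (= Σ oxide masses)
wt %: oxide over glass, times 100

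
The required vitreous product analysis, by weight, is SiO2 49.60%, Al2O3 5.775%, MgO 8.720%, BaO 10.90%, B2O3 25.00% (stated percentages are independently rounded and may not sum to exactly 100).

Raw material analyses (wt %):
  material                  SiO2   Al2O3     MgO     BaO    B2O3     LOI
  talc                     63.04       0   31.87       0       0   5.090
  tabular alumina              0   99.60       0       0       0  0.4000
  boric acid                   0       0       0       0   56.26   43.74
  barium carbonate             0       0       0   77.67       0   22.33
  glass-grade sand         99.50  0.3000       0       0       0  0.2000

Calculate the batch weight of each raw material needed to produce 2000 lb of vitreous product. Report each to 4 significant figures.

Rounding to four significant figures governs each in-between result as displayed — each numeric step maintains full precision from first step to last; a single rounding finalizes each reported value; derived quantities (LOI, the totals, the five compositions, yield, glass mass) are computed at full precision using the weight values per 2000 lb of glass, as quoted within the problem or answer text.
The oxide mass targets at 2000 lb vitreous product:
  SiO2: 49.60% × 2000 = 992.0 lb
  Al2O3: 5.775% × 2000 = 115.5 lb
  MgO: 8.720% × 2000 = 174.4 lb
  BaO: 10.90% × 2000 = 218.0 lb
  B2O3: 25.00% × 2000 = 500.0 lb
Oxide-by-oxide audit given the weights on record, versus the basis set out (oxide sums agree with the targets net of answer rounding effects):
  SiO2: 547.2·0.6304 + 650.3·0.9950 = 992.0 lb (target 992.0 lb)
  Al2O3: 114.0·0.9960 + 650.3·0.003000 = 115.5 lb (target 115.5 lb)
  MgO: 547.2·0.3187 = 174.4 lb (target 174.4 lb)
  BaO: 280.7·0.7767 = 218.0 lb (target 218.0 lb)
  B2O3: 888.7·0.5626 = 500.0 lb (target 500.0 lb)
Auditing the glass mass value: total batch − LOI = 2000 lb (the targets, summed, come to 2000 lb; stated basis 2000 lb — deltas are rounding alone).
Whole-batch sum: Σ batch = 2481 lb; the LOI term Σ batch·LOI equals 481.0 lb; glass ÷ batch gives a yield of 80.61%.

Batch per 2000 lb vitreous product:
  talc: 547.2 lb
  tabular alumina: 114.0 lb
  boric acid: 888.7 lb
  barium carbonate: 280.7 lb
  glass-grade sand: 650.3 lb
Total batch = 2481 lb; LOI loss = 481.0 lb; yield = 80.61%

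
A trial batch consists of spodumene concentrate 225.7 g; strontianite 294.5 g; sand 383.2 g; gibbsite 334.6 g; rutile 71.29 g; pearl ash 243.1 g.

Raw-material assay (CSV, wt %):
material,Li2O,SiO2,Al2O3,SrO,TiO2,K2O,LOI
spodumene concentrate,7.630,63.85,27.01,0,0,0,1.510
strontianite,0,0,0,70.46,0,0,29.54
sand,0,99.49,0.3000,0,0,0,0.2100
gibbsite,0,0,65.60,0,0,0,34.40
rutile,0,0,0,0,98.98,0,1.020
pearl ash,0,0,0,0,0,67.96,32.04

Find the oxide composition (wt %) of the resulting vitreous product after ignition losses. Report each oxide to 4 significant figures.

Mid-chain values are displayed with 4-significant-figure rounding as written; full precision is maintained throughout. A single rounding completes each reported value; the derived quantities (net glass mass, the totals, the yield, six oxide percentages, LOI) are re-derived from the batch weights per 1267 g of glass at exact precision exactly as shown in either problem or answer.
Delivered oxide masses:
  Li2O: 225.7·0.07630 = 17.22 g
  SiO2: 225.7·0.6385 + 383.2·0.9949 = 525.4 g
  Al2O3: 225.7·0.2701 + 383.2·0.003000 + 334.6·0.6560 = 281.6 g
  SrO: 294.5·0.7046 = 207.5 g
  TiO2: 71.29·0.9898 = 70.56 g
  K2O: 243.1·0.6796 = 165.2 g
LOI: 225.7·0.01510 + 294.5·0.2954 + 383.2·0.002100 + 334.6·0.3440 + 71.29·0.01020 + 243.1·0.3204 = 284.9 g
batch − LOI leaves glass = 1552 − 284.9 = 1267 g (= Σ oxide masses)
each oxide over glass, ×100, is wt %

Glass mass = 1267 g (batch 1552 − LOI 284.9).
Composition: Li2O 1.359%, SiO2 41.45%, Al2O3 22.22%, SrO 16.37%, TiO2 5.567%, K2O 13.03%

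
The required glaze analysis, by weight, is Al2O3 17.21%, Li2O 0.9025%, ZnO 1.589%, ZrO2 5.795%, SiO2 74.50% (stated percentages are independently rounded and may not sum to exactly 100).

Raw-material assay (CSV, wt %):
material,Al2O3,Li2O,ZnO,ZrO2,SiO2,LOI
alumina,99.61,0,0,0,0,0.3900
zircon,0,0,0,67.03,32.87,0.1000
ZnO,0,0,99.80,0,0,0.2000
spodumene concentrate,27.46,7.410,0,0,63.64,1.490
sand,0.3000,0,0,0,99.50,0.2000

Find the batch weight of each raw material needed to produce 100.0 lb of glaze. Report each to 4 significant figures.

All internal work keeps full float precision end to end; the intermediate values are printed (rounded to 4 significant figures) between the steps; exactly one rounding is applied to each reported value — all derived quantities, including net glass mass, the five compositions, the totals, ignition loss, the yield, are rebuilt from the batch weights on 100.0 lb of glass at full precision exactly as printed in problem or answer.
Oxide mass targets, per 100.0 lb glaze:
  Al2O3: 17.21% × 100.0 = 17.21 lb
  Li2O: 0.9025% × 100.0 = 0.9025 lb
  ZnO: 1.589% × 100.0 = 1.589 lb
  ZrO2: 5.795% × 100.0 = 5.795 lb
  SiO2: 74.50% × 100.0 = 74.50 lb
A balance pass over the oxides, from the weights as reported, against the basis in use (every target is met by its sum modulo rounding of the values):
  Al2O3: 13.73·0.9961 + 12.18·0.2746 + 64.23·0.003000 = 17.21 lb (target 17.21 lb)
  Li2O: 12.18·0.07410 = 0.9025 lb (target 0.9025 lb)
  ZnO: 1.592·0.9980 = 1.589 lb (target 1.589 lb)
  ZrO2: 8.645·0.6703 = 5.795 lb (target 5.795 lb)
  SiO2: 8.645·0.3287 + 12.18·0.6364 + 64.23·0.9950 = 74.50 lb (target 74.50 lb)
Mass balance on the glass: whole batch net of LOI = 100.0 lb (the targets, summed, come to 100.0 lb; the stated basis being 100.0 lb — any gap is answer rounding).
Total batch = Σ batch = 100.4 lb; LOI removed, Σ of batch·LOI: 0.3753 lb; yield: glass divided by total = 99.63%.

Batch per 100.0 lb glaze:
  alumina: 13.73 lb
  zircon: 8.645 lb
  ZnO: 1.592 lb
  spodumene concentrate: 12.18 lb
  sand: 64.23 lb
Total batch = 100.4 lb; LOI loss = 0.3753 lb; yield = 99.63%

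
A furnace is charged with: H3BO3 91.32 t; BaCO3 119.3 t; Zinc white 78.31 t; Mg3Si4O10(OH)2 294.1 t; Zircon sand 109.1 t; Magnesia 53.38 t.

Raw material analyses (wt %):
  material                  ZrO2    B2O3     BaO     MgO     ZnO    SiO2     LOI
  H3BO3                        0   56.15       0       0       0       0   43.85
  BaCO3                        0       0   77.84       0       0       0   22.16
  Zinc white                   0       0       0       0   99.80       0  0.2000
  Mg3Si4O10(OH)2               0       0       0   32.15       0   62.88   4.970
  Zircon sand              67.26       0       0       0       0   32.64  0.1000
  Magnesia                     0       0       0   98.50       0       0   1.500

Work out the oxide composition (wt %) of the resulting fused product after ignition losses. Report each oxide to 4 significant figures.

Glass mass = 663.3 t (batch 745.5 − LOI 82.16).
Composition: ZrO2 11.06%, B2O3 7.730%, BaO 14.00%, MgO 22.18%, ZnO 11.78%, SiO2 33.25%

Rounding to four significant figures governs every intermediate as displayed. Every computation carries full precision through the solve; a single rounding finalizes each reported figure; derived quantities are re-derived in full precision (ignition loss, glass mass, the totals, six oxide percentages, yield) from the weighed amounts per 663.3 t of glass as given in the problem or answer text.
What the batch supplies per oxide:
  ZrO2: 109.1·0.6726 = 73.38 t
  B2O3: 91.32·0.5615 = 51.28 t
  BaO: 119.3·0.7784 = 92.86 t
  MgO: 294.1·0.3215 + 53.38·0.9850 = 147.1 t
  ZnO: 78.31·0.9980 = 78.15 t
  SiO2: 294.1·0.6288 + 109.1·0.3264 = 220.5 t
LOI: 91.32·0.4385 + 119.3·0.2216 + 78.31·0.002000 + 294.1·0.04970 + 109.1·0.001000 + 53.38·0.01500 = 82.16 t
batch − LOI leaves glass = 745.5 − 82.16 = 663.3 t (equal to the oxide-mass sum)
wt % = 100 × oxide mass / glass mass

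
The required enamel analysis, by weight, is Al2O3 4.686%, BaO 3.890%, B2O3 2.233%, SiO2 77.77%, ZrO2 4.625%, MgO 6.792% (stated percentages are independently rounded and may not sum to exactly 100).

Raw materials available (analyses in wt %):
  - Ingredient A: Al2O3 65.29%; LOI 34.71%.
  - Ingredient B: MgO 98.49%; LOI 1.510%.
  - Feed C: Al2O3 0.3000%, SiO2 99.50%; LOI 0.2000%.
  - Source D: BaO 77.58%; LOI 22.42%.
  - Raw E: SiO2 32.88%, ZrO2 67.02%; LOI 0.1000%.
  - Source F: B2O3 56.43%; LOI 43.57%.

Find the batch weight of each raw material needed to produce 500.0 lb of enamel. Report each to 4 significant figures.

Exact precision is held at each step. Mid-chain values are displayed rounded to 4 significant figures across the worked steps; a single rounding yields every reported number. Derived quantities are rebuilt from the batch weights for 500.0 lb of glass in full float precision (the six compositions, the yield, ignition loss, the totals, glass mass), as they appear in the problem or the answer.
Target oxide masses per 500.0 lb enamel:
  Al2O3: 4.686% × 500.0 = 23.43 lb
  BaO: 3.890% × 500.0 = 19.45 lb
  B2O3: 2.233% × 500.0 = 11.16 lb
  SiO2: 77.77% × 500.0 = 388.8 lb
  ZrO2: 4.625% × 500.0 = 23.12 lb
  MgO: 6.792% × 500.0 = 33.96 lb
Oxide-by-oxide audit given the weights on record, relative to the basis at hand (every target is met by its sum given rounding of the digits):
  Al2O3: 34.14·0.6529 + 379.4·0.003000 = 23.43 lb (target 23.43 lb)
  BaO: 25.07·0.7758 = 19.45 lb (target 19.45 lb)
  B2O3: 19.79·0.5643 = 11.17 lb (target 11.16 lb)
  SiO2: 379.4·0.9950 + 34.50·0.3288 = 388.8 lb (target 388.8 lb)
  ZrO2: 34.50·0.6702 = 23.12 lb (target 23.12 lb)
  MgO: 34.48·0.9849 = 33.96 lb (target 33.96 lb)
Glass-mass closure: whole batch net of LOI = 500.0 lb (the targets, summed, come to 500.0 lb; versus the stated basis of 500.0 lb — gaps are rounding artifacts).
Batch total: Σ batch = 527.4 lb; loss to ignition Σ batch·LOI = 27.41 lb; as yield: glass ÷ batch → 94.80%.

Batch per 500.0 lb enamel:
  Ingredient A: 34.14 lb
  Ingredient B: 34.48 lb
  Feed C: 379.4 lb
  Source D: 25.07 lb
  Raw E: 34.50 lb
  Source F: 19.79 lb
Total batch = 527.4 lb; LOI loss = 27.41 lb; yield = 94.80%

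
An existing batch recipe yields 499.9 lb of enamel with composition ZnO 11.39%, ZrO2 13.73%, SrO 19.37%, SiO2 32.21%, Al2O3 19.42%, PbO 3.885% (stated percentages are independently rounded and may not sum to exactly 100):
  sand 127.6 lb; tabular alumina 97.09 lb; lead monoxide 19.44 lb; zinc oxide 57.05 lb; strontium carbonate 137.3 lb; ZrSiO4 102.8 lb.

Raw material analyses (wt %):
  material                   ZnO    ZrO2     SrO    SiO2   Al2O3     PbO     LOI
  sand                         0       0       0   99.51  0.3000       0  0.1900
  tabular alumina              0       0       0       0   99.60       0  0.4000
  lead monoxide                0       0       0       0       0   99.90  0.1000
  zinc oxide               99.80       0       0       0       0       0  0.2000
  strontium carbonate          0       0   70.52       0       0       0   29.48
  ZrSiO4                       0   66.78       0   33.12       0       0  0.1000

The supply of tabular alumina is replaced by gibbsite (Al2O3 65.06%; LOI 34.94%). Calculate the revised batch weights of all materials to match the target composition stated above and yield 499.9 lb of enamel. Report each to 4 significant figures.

The working math carries exact precision at all times; working values are displayed rounded off to 4 significant figures as written. Exactly one rounding goes into every reported figure; the derived quantities (the yield, the six compositions, totals, ignition loss, net glass mass) are computed in full precision from the weighed amounts on 499.9 lb of glass, exactly as printed in either problem or answer.
Per-oxide target masses for 499.9 lb enamel:
  ZnO: 11.39% × 499.9 = 56.94 lb
  ZrO2: 13.73% × 499.9 = 68.64 lb
  SrO: 19.37% × 499.9 = 96.83 lb
  SiO2: 32.21% × 499.9 = 161.0 lb
  Al2O3: 19.42% × 499.9 = 97.08 lb
  PbO: 3.885% × 499.9 = 19.42 lb
Per-oxide balance check on the weights just shown, at the basis given (sums match the target masses up to rounding of the answer):
  ZnO: 57.05·0.9980 = 56.94 lb (target 56.94 lb)
  ZrO2: 102.8·0.6678 = 68.65 lb (target 68.64 lb)
  SrO: 137.3·0.7052 = 96.82 lb (target 96.83 lb)
  SiO2: 127.6·0.9951 + 102.8·0.3312 = 161.0 lb (target 161.0 lb)
  Al2O3: 127.6·0.003000 + 148.6·0.6506 = 97.06 lb (target 97.08 lb)
  PbO: 19.44·0.9990 = 19.42 lb (target 19.42 lb)
Glass-mass sanity pass: batch total minus LOI = 499.9 lb (the targets, summed, come to 499.9 lb; against the stated basis, 499.9 lb — rounding explains the deltas).
Adding the batch up: Σ batch = 592.8 lb; the LOI term Σ batch·LOI equals 92.88 lb; as yield: glass ÷ batch → 84.33%.

Revised batch per 499.9 lb enamel:
  sand: 127.6 lb
  gibbsite: 148.6 lb
  lead monoxide: 19.44 lb
  zinc oxide: 57.05 lb
  strontium carbonate: 137.3 lb
  ZrSiO4: 102.8 lb
Total batch = 592.8 lb; LOI loss = 92.88 lb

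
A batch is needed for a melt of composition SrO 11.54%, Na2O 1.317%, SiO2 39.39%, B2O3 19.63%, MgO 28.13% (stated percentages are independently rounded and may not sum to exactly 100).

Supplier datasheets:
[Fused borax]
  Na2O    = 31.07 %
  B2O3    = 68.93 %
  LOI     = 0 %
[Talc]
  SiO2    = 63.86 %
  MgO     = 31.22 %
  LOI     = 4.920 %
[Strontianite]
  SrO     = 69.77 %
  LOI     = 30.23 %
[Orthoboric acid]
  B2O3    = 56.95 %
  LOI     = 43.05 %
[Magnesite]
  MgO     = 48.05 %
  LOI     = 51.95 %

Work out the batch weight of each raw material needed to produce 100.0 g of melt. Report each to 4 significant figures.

Batch per 100.0 g melt:
  Fused borax: 4.239 g
  Talc: 61.68 g
  Strontianite: 16.54 g
  Orthoboric acid: 29.34 g
  Magnesite: 18.47 g
Total batch = 130.3 g; LOI loss = 30.26 g; yield = 76.77%

Every computation carries exact precision at each step; values along the way are printed, rounded to four significant figures, in the printout — every reported result is rounded a single time — the derived quantities (five oxide percentages, ignition loss, the yield, totals, net glass mass) are re-derived from the weighed amounts at 100.0 g of glass in full precision as they appear in the problem or the answer.
The oxide mass targets at 100.0 g melt:
  SrO: 11.54% × 100.0 = 11.54 g
  Na2O: 1.317% × 100.0 = 1.317 g
  SiO2: 39.39% × 100.0 = 39.39 g
  B2O3: 19.63% × 100.0 = 19.63 g
  MgO: 28.13% × 100.0 = 28.13 g
Mass-balance tally per oxide with the batch weights as given, against the basis in use (sums match the target masses inside rounding margins):
  SrO: 16.54·0.6977 = 11.54 g (target 11.54 g)
  Na2O: 4.239·0.3107 = 1.317 g (target 1.317 g)
  SiO2: 61.68·0.6386 = 39.39 g (target 39.39 g)
  B2O3: 4.239·0.6893 + 29.34·0.5695 = 19.63 g (target 19.63 g)
  MgO: 61.68·0.3122 + 18.47·0.4805 = 28.13 g (target 28.13 g)
Glass mass check: whole batch net of LOI = 100.0 g (the Σ of target masses is 100.0 g; the stated basis being 100.0 g — gaps are rounding artifacts).
Adding the batch up: Σ batch = 130.3 g; loss to ignition Σ batch·LOI = 30.26 g; yield: glass divided by total = 76.77%.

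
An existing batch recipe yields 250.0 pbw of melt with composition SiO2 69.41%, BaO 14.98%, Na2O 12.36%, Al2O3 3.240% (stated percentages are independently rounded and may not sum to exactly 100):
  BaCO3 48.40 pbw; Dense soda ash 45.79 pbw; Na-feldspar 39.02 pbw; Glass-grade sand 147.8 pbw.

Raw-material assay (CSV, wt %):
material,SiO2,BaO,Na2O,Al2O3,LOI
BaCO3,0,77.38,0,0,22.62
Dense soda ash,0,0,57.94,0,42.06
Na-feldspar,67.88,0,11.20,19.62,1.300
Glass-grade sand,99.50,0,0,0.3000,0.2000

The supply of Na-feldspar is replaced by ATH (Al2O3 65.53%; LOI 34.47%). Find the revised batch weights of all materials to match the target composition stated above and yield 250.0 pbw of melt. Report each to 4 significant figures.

Rounding to four significant figures governs each in-between result as printed — exact precision is held at all times; every reported result takes just one rounding; derived quantities, including LOI, the yield, the four compositions, totals, glass mass, are rebuilt from the weighed amounts on 250.0 pbw of glass at full precision as quoted within problem or answer.
Per-oxide target masses for 250.0 pbw melt:
  SiO2: 69.41% × 250.0 = 173.5 pbw
  BaO: 14.98% × 250.0 = 37.45 pbw
  Na2O: 12.36% × 250.0 = 30.90 pbw
  Al2O3: 3.240% × 250.0 = 8.100 pbw
Balance tally, oxide-wise, per the reported batch figures, for the quoted basis mass (sum by sum, the targets are met up to rounding of the answer):
  SiO2: 174.4·0.9950 = 173.5 pbw (target 173.5 pbw)
  BaO: 48.40·0.7738 = 37.45 pbw (target 37.45 pbw)
  Na2O: 53.33·0.5794 = 30.90 pbw (target 30.90 pbw)
  Al2O3: 11.56·0.6553 + 174.4·0.003000 = 8.098 pbw (target 8.100 pbw)
Mass balance on the glass: whole batch net of LOI = 250.0 pbw (oxide target masses add up to 250.0 pbw; against the stated basis, 250.0 pbw — deltas are rounding alone).
Summing the batch: Σ batch = 287.7 pbw; LOI loss = Σ batch·LOI = 37.71 pbw; the yield ratio, glass ÷ batch: 86.89%.

Revised batch per 250.0 pbw melt:
  BaCO3: 48.40 pbw
  Dense soda ash: 53.33 pbw
  ATH: 11.56 pbw
  Glass-grade sand: 174.4 pbw
Total batch = 287.7 pbw; LOI loss = 37.71 pbw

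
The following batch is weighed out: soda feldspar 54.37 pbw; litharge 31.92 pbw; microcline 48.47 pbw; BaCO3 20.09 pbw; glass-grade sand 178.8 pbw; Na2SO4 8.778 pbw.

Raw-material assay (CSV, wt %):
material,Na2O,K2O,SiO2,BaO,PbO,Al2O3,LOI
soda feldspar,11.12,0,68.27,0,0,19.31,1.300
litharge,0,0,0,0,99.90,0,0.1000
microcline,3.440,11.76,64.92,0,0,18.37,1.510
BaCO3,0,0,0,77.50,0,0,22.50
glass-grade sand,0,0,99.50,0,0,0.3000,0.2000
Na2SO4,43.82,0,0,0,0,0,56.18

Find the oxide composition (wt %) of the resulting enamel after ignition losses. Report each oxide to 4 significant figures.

Glass mass = 331.1 pbw (batch 342.4 − LOI 11.28).
Composition: Na2O 3.491%, K2O 1.721%, SiO2 74.44%, BaO 4.702%, PbO 9.630%, Al2O3 6.021%

Each numeric step keeps exact precision through every step. Working values are printed with 4-significant-digit rounding between the steps; each reported value is rounded exactly once — derived quantities, which include the totals, six oxide percentages, glass mass, ignition loss, the yield, are rebuilt in exact precision, precisely as stated by either problem or answer, using the weight values on 331.1 pbw of glass.
What the batch supplies per oxide:
  Na2O: 54.37·0.1112 + 48.47·0.03440 + 8.778·0.4382 = 11.56 pbw
  K2O: 48.47·0.1176 = 5.700 pbw
  SiO2: 54.37·0.6827 + 48.47·0.6492 + 178.8·0.9950 = 246.5 pbw
  BaO: 20.09·0.7750 = 15.57 pbw
  PbO: 31.92·0.9990 = 31.89 pbw
  Al2O3: 54.37·0.1931 + 48.47·0.1837 + 178.8·0.003000 = 19.94 pbw
LOI: 54.37·0.01300 + 31.92·0.001000 + 48.47·0.01510 + 20.09·0.2250 + 178.8·0.002000 + 8.778·0.5618 = 11.28 pbw
Glass = total batch minus LOI = 342.4 − 11.28 = 331.1 pbw (matching Σ of the oxides)
each wt % is 100 × oxide ÷ glass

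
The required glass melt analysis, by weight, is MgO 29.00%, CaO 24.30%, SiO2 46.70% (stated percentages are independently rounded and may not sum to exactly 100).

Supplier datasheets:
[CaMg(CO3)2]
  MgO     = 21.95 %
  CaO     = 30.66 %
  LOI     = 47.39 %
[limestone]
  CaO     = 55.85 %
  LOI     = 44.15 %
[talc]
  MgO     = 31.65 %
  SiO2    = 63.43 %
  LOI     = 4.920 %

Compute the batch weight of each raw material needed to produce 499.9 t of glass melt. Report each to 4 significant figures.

Batch per 499.9 t glass melt:
  CaMg(CO3)2: 129.8 t
  limestone: 146.3 t
  talc: 368.0 t
Total batch = 644.1 t; LOI loss = 144.2 t; yield = 77.61%

Mid-chain values are displayed, with 4-significant-figure rounding, on the page — all internal work holds full float precision in every operation — a single rounding completes each reported figure. All derived quantities (totals, the three compositions, the yield, ignition loss, glass mass) are computed at exact precision from the weighed amounts per 499.9 t of glass, as set out in question or answer.
Target oxide masses per 499.9 t glass melt:
  MgO: 29.00% × 499.9 = 145.0 t
  CaO: 24.30% × 499.9 = 121.5 t
  SiO2: 46.70% × 499.9 = 233.5 t
Per-oxide balance check with the batch weights as given, at the basis given (sum by sum, the targets are met net of answer rounding effects):
  MgO: 129.8·0.2195 + 368.0·0.3165 = 145.0 t (target 145.0 t)
  CaO: 129.8·0.3066 + 146.3·0.5585 = 121.5 t (target 121.5 t)
  SiO2: 368.0·0.6343 = 233.4 t (target 233.5 t)
Glass mass check: batch total minus LOI = 499.9 t (summing oxide targets gives 499.9 t; with the basis standing at 499.9 t — rounding explains the deltas).
Total batch = Σ batch = 644.1 t; the LOI term Σ batch·LOI equals 144.2 t; glass ÷ batch gives a yield of 77.61%.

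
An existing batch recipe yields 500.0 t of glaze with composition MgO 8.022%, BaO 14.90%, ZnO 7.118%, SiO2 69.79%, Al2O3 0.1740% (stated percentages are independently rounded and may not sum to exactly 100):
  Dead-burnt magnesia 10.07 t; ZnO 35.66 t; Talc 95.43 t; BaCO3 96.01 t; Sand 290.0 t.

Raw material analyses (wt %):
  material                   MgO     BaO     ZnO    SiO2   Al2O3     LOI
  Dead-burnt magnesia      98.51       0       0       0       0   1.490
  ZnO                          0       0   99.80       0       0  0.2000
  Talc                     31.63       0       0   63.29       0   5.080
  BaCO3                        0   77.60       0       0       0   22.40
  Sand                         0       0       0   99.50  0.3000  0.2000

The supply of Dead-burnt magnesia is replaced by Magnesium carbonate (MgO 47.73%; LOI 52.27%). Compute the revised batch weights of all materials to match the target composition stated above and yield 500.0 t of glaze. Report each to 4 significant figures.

Mid-chain values appear rounded to 4 significant figures when written out; all arithmetic holds full precision at every stage — every reported number includes exactly one rounding; all derived quantities are computed from the batch weights on 500.0 t of glass at full precision (net glass mass, ignition loss, totals, the yield, the five compositions), as quoted within problem or answer.
Target masses of each oxide per 500.0 t glaze:
  MgO: 8.022% × 500.0 = 40.11 t
  BaO: 14.90% × 500.0 = 74.50 t
  ZnO: 7.118% × 500.0 = 35.59 t
  SiO2: 69.79% × 500.0 = 349.0 t
  Al2O3: 0.1740% × 500.0 = 0.8700 t
Balance tally, oxide-wise, with the batch weights as given, on the stated basis (target by target, the sums agree within answer rounding):
  MgO: 20.79·0.4773 + 95.43·0.3163 = 40.11 t (target 40.11 t)
  BaO: 96.01·0.7760 = 74.50 t (target 74.50 t)
  ZnO: 35.66·0.9980 = 35.59 t (target 35.59 t)
  SiO2: 95.43·0.6329 + 290.0·0.9950 = 348.9 t (target 349.0 t)
  Al2O3: 290.0·0.003000 = 0.8700 t (target 0.8700 t)
Consistency of the glass mass: batch total minus LOI = 500.0 t (oxide target masses add up to 500.0 t; basis as stated: 500.0 t — rounding explains the deltas).
Summing the batch: Σ batch = 537.9 t; loss to ignition Σ batch·LOI = 37.87 t; yield: glass divided by total = 92.96%.

Revised batch per 500.0 t glaze:
  Magnesium carbonate: 20.79 t
  ZnO: 35.66 t
  Talc: 95.43 t
  BaCO3: 96.01 t
  Sand: 290.0 t
Total batch = 537.9 t; LOI loss = 37.87 t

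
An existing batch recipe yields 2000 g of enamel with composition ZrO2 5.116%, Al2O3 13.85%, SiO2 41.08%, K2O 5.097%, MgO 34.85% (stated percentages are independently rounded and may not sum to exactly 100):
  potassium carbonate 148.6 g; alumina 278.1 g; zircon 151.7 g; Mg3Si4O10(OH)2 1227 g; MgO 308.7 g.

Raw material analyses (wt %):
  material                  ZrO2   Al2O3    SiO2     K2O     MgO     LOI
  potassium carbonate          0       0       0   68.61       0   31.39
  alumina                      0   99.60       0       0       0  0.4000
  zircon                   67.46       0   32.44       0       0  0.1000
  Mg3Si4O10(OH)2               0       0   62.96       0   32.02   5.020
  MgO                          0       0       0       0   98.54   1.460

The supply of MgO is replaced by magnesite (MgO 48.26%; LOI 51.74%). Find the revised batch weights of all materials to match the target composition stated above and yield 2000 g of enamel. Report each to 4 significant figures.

Values along the way are displayed with 4-significant-digit rounding within the worked lines; the whole derivation runs at full precision through the solve — a single rounding yields every reported value — the derived quantities, including the totals, yield, net glass mass, five oxide percentages, LOI, are computed from the batch weights for 2000 g of glass in exact precision as quoted within question or answer.
Target masses of each oxide per 2000 g enamel:
  ZrO2: 5.116% × 2000 = 102.3 g
  Al2O3: 13.85% × 2000 = 277.0 g
  SiO2: 41.08% × 2000 = 821.6 g
  K2O: 5.097% × 2000 = 101.9 g
  MgO: 34.85% × 2000 = 697.0 g
A balance pass over the oxides, given the weights on record, versus the basis set out (sum by sum, the targets are met inside rounding margins):
  ZrO2: 151.7·0.6746 = 102.3 g (target 102.3 g)
  Al2O3: 278.1·0.9960 = 277.0 g (target 277.0 g)
  SiO2: 151.7·0.3244 + 1227·0.6296 = 821.7 g (target 821.6 g)
  K2O: 148.6·0.6861 = 102.0 g (target 101.9 g)
  MgO: 1227·0.3202 + 630.3·0.4826 = 697.1 g (target 697.0 g)
The glass-mass cross-check: Σ batch − LOI loss = 2000 g (the targets, summed, come to 2000 g; the stated basis being 2000 g — a pure rounding effect).
Batch total: Σ batch = 2436 g; loss to ignition Σ batch·LOI = 435.6 g; glass ÷ batch gives a yield of 82.12%.

Revised batch per 2000 g enamel:
  potassium carbonate: 148.6 g
  alumina: 278.1 g
  zircon: 151.7 g
  Mg3Si4O10(OH)2: 1227 g
  magnesite: 630.3 g
Total batch = 2436 g; LOI loss = 435.6 g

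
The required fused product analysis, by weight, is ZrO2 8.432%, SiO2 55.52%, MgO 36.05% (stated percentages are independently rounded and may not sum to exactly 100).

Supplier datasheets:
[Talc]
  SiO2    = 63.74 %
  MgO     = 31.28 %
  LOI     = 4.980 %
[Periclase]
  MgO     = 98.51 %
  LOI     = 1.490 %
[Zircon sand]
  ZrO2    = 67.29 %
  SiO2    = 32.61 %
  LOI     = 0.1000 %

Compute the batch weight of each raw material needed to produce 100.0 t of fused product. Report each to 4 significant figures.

Intermediates are displayed, with 4-significant-figure rounding, on the page — all internal work carries full precision through the solve — every reported number includes exactly one rounding. The derived quantities (three oxide percentages, net glass mass, LOI, totals, yield) are computed starting from the weights per 100.0 t of glass at full float precision, precisely as stated by the problem or answer text.
Per-oxide target masses for 100.0 t fused product:
  ZrO2: 8.432% × 100.0 = 8.432 t
  SiO2: 55.52% × 100.0 = 55.52 t
  MgO: 36.05% × 100.0 = 36.05 t
Balance tally, oxide-wise, working from each reported weight, at the basis given (each sum matches its target mass within answer rounding):
  ZrO2: 12.53·0.6729 = 8.431 t (target 8.432 t)
  SiO2: 80.69·0.6374 + 12.53·0.3261 = 55.52 t (target 55.52 t)
  MgO: 80.69·0.3128 + 10.97·0.9851 = 36.05 t (target 36.05 t)
Glass-mass bookkeeping: total batch − LOI = 100.0 t (the targets, summed, come to 100.0 t; against the stated basis, 100.0 t — deltas are rounding alone).
Batch grand total — Σ batch = 104.2 t; LOI loss = Σ batch·LOI = 4.194 t; yield = glass ÷ total batch = 95.97%.

Batch per 100.0 t fused product:
  Talc: 80.69 t
  Periclase: 10.97 t
  Zircon sand: 12.53 t
Total batch = 104.2 t; LOI loss = 4.194 t; yield = 95.97%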